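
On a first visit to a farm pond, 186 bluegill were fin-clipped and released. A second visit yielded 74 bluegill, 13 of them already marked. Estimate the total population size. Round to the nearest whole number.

N ≈ 1059

If marked individuals mix randomly, R/C ≈ M/N, giving N ≈ M·C/R.
N = (186 × 74) / 13 = 13764 / 13 ≈ 1058.8 → 1059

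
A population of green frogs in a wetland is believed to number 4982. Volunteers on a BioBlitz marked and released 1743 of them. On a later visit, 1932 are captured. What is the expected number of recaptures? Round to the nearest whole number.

The marked fraction of the population is 1743/4982, so in a sample of 1932 expect C·(M/N) marked.
E[R] = 1743 × 1932 / 4982 = 3367476 / 4982 ≈ 675.9 → 676

expected recaptures ≈ 676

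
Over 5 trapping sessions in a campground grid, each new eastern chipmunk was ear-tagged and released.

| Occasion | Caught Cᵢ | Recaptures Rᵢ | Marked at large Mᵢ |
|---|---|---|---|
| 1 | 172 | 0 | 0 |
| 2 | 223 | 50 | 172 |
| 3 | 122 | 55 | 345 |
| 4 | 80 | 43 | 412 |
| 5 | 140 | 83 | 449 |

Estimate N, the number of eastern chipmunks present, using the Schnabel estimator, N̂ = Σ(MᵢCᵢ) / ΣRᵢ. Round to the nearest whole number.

N ≈ 763

Σ MᵢCᵢ = 0·172 + 172·223 + 345·122 + 412·80 + 449·140 = 0 + 38356 + 42090 + 32960 + 62860 = 176266
Σ Rᵢ = 0 + 50 + 55 + 43 + 83 = 231
N̂ = 176266 / 231 ≈ 763.1 → 763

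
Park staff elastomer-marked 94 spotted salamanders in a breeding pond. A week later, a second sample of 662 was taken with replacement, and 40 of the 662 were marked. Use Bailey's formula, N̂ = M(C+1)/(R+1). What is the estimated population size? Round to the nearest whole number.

N̂ = 94·(662+1)/(40+1) = 94·663/41 = 62322/41 ≈ 1520.0 → 1520

N ≈ 1520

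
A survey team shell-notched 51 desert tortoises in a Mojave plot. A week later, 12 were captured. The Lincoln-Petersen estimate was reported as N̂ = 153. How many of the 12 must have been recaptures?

From N = M·C/R: R = M·C / N = 51·12 / 153 = 612 / 153 = 4.

R = 4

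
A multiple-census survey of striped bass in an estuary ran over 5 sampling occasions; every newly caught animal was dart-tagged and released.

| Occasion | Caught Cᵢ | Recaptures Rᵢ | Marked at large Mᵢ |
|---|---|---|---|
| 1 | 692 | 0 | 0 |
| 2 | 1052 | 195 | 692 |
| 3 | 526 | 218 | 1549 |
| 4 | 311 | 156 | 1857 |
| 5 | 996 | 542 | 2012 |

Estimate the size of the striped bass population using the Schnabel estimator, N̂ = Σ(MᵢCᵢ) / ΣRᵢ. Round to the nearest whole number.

Σ MᵢCᵢ = 0·692 + 692·1052 + 1549·526 + 1857·311 + 2012·996 = 0 + 727984 + 814774 + 577527 + 2003952 = 4124237
Σ Rᵢ = 0 + 195 + 218 + 156 + 542 = 1111
N̂ = 4124237 / 1111 ≈ 3712.2 → 3712

N ≈ 3712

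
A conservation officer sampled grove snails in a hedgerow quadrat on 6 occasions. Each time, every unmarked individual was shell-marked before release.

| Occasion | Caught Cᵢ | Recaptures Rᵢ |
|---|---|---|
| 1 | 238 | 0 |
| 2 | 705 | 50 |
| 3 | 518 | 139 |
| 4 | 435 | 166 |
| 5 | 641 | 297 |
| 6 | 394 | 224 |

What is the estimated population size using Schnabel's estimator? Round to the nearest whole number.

N ≈ 3327

Marked at large before each occasion: Mᵢ = Σⱼ<ᵢ (Cⱼ − Rⱼ) → M1=0, M2=238, M3=893, M4=1272, M5=1541, M6=1885
Σ MᵢCᵢ = 0·238 + 238·705 + 893·518 + 1272·435 + 1541·641 + 1885·394 = 0 + 167790 + 462574 + 553320 + 987781 + 742690 = 2914155
Σ Rᵢ = 0 + 50 + 139 + 166 + 297 + 224 = 876
N̂ = 2914155 / 876 ≈ 3326.7 → 3327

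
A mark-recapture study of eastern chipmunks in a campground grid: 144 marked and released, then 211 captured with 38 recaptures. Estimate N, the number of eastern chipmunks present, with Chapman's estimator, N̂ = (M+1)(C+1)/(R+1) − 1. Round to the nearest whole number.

N ≈ 787

N̂ = (144+1)(211+1)/(38+1) − 1 = 145·212/39 − 1
= 30740/39 − 1 ≈ 788.2 − 1 ≈ 787.2 → 787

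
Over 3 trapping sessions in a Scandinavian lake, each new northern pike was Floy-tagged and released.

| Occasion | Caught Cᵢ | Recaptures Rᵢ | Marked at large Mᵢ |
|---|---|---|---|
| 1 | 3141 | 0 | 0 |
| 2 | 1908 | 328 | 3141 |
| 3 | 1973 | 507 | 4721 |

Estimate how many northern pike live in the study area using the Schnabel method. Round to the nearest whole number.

N ≈ 18,332

Σ MᵢCᵢ = 0·3141 + 3141·1908 + 4721·1973 = 0 + 5993028 + 9314533 = 15307561
Σ Rᵢ = 0 + 328 + 507 = 835
N̂ = 15307561 / 835 ≈ 18332.4 → 18332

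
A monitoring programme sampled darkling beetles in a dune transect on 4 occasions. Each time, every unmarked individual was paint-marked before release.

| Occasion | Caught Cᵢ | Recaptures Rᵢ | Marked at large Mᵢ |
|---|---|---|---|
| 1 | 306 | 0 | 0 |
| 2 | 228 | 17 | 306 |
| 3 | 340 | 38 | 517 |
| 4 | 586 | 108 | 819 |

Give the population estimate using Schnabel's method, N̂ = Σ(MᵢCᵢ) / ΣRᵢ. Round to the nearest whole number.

N ≈ 4451

Σ MᵢCᵢ = 0·306 + 306·228 + 517·340 + 819·586 = 0 + 69768 + 175780 + 479934 = 725482
Σ Rᵢ = 0 + 17 + 38 + 108 = 163
N̂ = 725482 / 163 ≈ 4450.8 → 4451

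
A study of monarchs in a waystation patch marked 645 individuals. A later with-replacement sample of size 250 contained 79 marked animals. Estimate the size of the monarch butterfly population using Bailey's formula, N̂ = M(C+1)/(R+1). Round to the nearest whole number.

N ≈ 2024

N̂ = 645·(250+1)/(79+1) = 645·251/80 = 161895/80 ≈ 2023.7 → 2024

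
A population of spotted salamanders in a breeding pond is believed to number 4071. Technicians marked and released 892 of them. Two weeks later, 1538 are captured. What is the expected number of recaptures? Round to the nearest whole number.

expected recaptures ≈ 337

The marked fraction of the population is 892/4071, so in a sample of 1538 expect C·(M/N) marked.
E[R] = 892 × 1538 / 4071 = 1371896 / 4071 ≈ 337.0 → 337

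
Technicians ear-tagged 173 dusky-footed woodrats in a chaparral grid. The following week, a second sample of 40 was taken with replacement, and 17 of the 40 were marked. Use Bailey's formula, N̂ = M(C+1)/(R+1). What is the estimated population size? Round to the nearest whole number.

N ≈ 394

N̂ = 173·(40+1)/(17+1) = 173·41/18 = 7093/18 ≈ 394.1 → 394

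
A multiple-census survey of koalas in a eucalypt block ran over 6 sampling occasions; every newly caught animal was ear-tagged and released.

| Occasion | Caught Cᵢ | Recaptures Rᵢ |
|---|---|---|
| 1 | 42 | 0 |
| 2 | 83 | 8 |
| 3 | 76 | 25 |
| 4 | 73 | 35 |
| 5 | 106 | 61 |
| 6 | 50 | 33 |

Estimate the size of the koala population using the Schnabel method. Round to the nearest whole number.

Marked at large before each occasion: Mᵢ = Σⱼ<ᵢ (Cⱼ − Rⱼ) → M1=0, M2=42, M3=117, M4=168, M5=206, M6=251
Σ MᵢCᵢ = 0·42 + 42·83 + 117·76 + 168·73 + 206·106 + 251·50 = 0 + 3486 + 8892 + 12264 + 21836 + 12550 = 59028
Σ Rᵢ = 0 + 8 + 25 + 35 + 61 + 33 = 162
N̂ = 59028 / 162 ≈ 364.4 → 364

N ≈ 364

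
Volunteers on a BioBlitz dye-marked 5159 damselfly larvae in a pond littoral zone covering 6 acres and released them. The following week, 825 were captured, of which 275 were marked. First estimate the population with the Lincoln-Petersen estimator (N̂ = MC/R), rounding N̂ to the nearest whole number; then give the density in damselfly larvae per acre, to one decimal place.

N̂ = 5159·825/275 = 4256175/275 = 15477
Density = N̂ / area = 15477 / 6 ≈ 2579.50 → 2579.5 per acre

density ≈ 2579.5 damselfly larvae per acre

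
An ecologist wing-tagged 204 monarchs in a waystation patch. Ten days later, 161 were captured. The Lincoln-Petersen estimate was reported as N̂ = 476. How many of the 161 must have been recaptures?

From N = M·C/R: R = M·C / N = 204·161 / 476 = 32844 / 476 = 69.

R = 69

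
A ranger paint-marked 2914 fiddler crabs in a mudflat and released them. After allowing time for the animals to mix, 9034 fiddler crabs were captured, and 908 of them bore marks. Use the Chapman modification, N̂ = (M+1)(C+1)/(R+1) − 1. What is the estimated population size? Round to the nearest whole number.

N ≈ 28,973

N̂ = (2914+1)(9034+1)/(908+1) − 1 = 2915·9035/909 − 1
= 26337025/909 − 1 ≈ 28973.6 − 1 ≈ 28972.6 → 28973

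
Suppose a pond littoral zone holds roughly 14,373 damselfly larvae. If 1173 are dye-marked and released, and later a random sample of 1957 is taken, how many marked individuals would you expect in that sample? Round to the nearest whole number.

expected recaptures ≈ 160

The marked fraction of the population is 1173/14373, so in a sample of 1957 expect C·(M/N) marked.
E[R] = 1173 × 1957 / 14373 = 2295561 / 14373 ≈ 159.7 → 160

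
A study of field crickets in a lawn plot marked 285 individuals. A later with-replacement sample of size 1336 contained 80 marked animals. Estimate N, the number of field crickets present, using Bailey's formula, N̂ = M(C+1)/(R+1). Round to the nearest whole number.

N ≈ 4704

N̂ = 285·(1336+1)/(80+1) = 285·1337/81 = 381045/81 ≈ 4704.3 → 4704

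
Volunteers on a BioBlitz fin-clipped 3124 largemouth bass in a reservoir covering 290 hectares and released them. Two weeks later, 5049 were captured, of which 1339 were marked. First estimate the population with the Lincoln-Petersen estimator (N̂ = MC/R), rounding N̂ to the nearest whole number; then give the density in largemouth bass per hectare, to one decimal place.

N̂ = 3124·5049/1339 = 15773076/1339 ≈ 11779.7 → 11780
Density = N̂ / area = 11780 / 290 ≈ 40.62 → 40.6 per hectare

density ≈ 40.6 largemouth bass per hectare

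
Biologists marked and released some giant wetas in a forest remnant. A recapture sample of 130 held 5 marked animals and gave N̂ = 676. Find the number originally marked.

From N = M·C/R: M = N·R / C = 676·5 / 130 = 3380 / 130 = 26.

M = 26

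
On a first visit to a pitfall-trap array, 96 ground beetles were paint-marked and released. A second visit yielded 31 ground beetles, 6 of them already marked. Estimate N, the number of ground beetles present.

The marked fraction in the recapture sample should equal the marked fraction in the population: 6/31 = 96/N.
N = (96 × 31) / 6 = 2976 / 6 = 496

N = 496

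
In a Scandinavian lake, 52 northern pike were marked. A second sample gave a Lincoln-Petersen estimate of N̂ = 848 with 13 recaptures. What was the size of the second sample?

From N = M·C/R: C = N·R / M = 848·13 / 52 = 11024 / 52 = 212.

C = 212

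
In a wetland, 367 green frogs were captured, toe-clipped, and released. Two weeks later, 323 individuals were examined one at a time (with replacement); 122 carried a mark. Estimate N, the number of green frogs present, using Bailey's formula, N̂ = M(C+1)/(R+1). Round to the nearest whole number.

N ≈ 967

N̂ = 367·(323+1)/(122+1) = 367·324/123 = 118908/123 ≈ 966.7 → 967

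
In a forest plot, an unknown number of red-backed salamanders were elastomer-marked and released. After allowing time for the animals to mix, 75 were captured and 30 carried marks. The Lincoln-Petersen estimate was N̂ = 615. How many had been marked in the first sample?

From N = M·C/R: M = N·R / C = 615·30 / 75 = 18450 / 75 = 246.

M = 246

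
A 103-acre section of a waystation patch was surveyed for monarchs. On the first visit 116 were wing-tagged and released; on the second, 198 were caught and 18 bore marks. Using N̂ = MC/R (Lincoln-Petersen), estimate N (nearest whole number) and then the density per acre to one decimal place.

N̂ = 116·198/18 = 22968/18 = 1276
Density = N̂ / area = 1276 / 103 ≈ 12.39 → 12.4 per acre

density ≈ 12.4 monarchs per acre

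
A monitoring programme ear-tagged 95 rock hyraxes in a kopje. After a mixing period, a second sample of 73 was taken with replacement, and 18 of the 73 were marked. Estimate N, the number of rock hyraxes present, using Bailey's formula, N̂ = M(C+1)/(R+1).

N̂ = 95·(73+1)/(18+1) = 95·74/19 = 7030/19 = 370

N = 370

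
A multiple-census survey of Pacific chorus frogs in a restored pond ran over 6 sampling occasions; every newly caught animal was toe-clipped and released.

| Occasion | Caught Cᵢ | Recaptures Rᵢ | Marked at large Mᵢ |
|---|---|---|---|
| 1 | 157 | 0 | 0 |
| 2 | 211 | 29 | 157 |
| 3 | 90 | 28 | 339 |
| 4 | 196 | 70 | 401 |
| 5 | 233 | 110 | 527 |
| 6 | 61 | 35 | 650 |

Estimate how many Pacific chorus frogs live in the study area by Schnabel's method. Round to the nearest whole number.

Σ MᵢCᵢ = 0·157 + 157·211 + 339·90 + 401·196 + 527·233 + 650·61 = 0 + 33127 + 30510 + 78596 + 122791 + 39650 = 304674
Σ Rᵢ = 0 + 29 + 28 + 70 + 110 + 35 = 272
N̂ = 304674 / 272 ≈ 1120.1 → 1120

N ≈ 1120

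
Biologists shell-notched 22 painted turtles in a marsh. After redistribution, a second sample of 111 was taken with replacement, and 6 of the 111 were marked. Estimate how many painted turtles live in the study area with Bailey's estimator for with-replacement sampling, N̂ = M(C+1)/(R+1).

N̂ = 22·(111+1)/(6+1) = 22·112/7 = 2464/7 = 352

N = 352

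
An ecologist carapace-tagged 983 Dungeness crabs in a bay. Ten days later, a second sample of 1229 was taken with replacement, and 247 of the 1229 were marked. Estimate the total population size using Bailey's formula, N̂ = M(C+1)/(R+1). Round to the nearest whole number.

N̂ = 983·(1229+1)/(247+1) = 983·1230/248 = 1209090/248 ≈ 4875.4 → 4875

N ≈ 4875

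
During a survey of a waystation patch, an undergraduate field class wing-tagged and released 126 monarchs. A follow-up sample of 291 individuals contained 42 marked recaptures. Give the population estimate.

N = 873

N = (126 × 291) / 42 = 36666 / 42 = 873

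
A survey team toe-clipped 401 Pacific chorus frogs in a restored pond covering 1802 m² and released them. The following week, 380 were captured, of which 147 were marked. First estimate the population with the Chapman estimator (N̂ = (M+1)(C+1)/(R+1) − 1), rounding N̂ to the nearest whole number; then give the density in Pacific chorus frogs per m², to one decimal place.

density ≈ 0.6 Pacific chorus frogs per m²

N̂ = 402·381/148 − 1 = 153162/148 − 1 ≈ 1033.9 → 1034
Density = N̂ / area = 1034 / 1802 ≈ 0.57 → 0.6 per m²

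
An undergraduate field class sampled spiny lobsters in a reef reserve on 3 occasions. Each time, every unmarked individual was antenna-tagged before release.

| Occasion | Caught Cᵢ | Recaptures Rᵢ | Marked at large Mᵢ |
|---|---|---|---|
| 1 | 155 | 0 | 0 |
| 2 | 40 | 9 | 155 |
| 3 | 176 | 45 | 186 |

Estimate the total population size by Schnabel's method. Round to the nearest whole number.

Σ MᵢCᵢ = 0·155 + 155·40 + 186·176 = 0 + 6200 + 32736 = 38936
Σ Rᵢ = 0 + 9 + 45 = 54
N̂ = 38936 / 54 ≈ 721.0 → 721

N ≈ 721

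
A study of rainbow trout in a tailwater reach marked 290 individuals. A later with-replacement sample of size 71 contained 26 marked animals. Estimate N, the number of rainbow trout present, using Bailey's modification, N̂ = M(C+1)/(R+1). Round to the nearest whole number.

N ≈ 773

N̂ = 290·(71+1)/(26+1) = 290·72/27 = 20880/27 ≈ 773.3 → 773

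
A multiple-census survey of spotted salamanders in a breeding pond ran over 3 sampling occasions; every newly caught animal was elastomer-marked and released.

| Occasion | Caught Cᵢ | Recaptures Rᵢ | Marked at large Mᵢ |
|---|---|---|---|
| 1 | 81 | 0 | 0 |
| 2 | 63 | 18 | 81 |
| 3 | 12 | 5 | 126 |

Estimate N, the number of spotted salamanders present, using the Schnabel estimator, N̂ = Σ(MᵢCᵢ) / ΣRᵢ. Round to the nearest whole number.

N ≈ 288

Σ MᵢCᵢ = 0·81 + 81·63 + 126·12 = 0 + 5103 + 1512 = 6615
Σ Rᵢ = 0 + 18 + 5 = 23
N̂ = 6615 / 23 ≈ 287.6 → 288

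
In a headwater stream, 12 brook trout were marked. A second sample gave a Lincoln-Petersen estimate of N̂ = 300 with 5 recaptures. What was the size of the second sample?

From N = M·C/R: C = N·R / M = 300·5 / 12 = 1500 / 12 = 125.

C = 125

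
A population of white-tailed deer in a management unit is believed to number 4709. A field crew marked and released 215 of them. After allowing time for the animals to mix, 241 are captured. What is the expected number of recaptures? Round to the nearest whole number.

expected recaptures ≈ 11

The marked fraction of the population is 215/4709, so in a sample of 241 expect C·(M/N) marked.
E[R] = 215 × 241 / 4709 = 51815 / 4709 ≈ 11.0 → 11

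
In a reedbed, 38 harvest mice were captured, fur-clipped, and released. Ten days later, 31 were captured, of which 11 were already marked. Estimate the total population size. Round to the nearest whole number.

N ≈ 107

Lincoln-Petersen assumes M/N = R/C, so N = M·C / R.
N = (38 × 31) / 11 = 1178 / 11 ≈ 107.1 → 107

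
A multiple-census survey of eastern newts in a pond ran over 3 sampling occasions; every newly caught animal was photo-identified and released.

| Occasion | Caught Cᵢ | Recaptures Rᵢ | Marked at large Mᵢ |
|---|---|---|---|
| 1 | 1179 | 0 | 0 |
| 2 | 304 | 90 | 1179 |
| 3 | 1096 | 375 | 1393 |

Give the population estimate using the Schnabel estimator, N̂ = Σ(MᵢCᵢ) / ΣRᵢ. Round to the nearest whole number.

N ≈ 4054

Σ MᵢCᵢ = 0·1179 + 1179·304 + 1393·1096 = 0 + 358416 + 1526728 = 1885144
Σ Rᵢ = 0 + 90 + 375 = 465
N̂ = 1885144 / 465 ≈ 4054.1 → 4054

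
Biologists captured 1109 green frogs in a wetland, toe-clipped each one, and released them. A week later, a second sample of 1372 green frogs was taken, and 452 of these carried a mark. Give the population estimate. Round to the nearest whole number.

N ≈ 3366

N = (1109 × 1372) / 452 = 1521548 / 452 ≈ 3366.3 → 3366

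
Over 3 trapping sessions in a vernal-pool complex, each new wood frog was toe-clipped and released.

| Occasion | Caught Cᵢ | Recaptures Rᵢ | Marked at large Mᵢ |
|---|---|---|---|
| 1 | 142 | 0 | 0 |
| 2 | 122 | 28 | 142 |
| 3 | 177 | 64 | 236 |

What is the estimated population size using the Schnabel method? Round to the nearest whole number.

N ≈ 642

Σ MᵢCᵢ = 0·142 + 142·122 + 236·177 = 0 + 17324 + 41772 = 59096
Σ Rᵢ = 0 + 28 + 64 = 92
N̂ = 59096 / 92 ≈ 642.3 → 642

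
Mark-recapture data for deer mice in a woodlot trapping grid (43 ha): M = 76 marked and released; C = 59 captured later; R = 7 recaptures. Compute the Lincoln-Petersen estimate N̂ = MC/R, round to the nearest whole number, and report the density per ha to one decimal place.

density ≈ 14.9 deer mice per ha

N̂ = 76·59/7 = 4484/7 ≈ 640.6 → 641
Density = N̂ / area = 641 / 43 ≈ 14.91 → 14.9 per ha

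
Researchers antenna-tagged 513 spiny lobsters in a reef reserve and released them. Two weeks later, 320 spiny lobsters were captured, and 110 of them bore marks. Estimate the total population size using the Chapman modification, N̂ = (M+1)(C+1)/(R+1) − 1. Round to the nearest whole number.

N ≈ 1485

N̂ = (513+1)(320+1)/(110+1) − 1 = 514·321/111 − 1
= 164994/111 − 1 ≈ 1486.4 − 1 ≈ 1485.4 → 1485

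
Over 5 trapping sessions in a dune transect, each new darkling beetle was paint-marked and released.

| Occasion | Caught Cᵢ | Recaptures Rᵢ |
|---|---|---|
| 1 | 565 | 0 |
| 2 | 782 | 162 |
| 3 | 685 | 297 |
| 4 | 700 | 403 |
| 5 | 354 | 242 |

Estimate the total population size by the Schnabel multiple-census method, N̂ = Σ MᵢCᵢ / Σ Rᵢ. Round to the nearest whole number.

N ≈ 2732

Marked at large before each occasion: Mᵢ = Σⱼ<ᵢ (Cⱼ − Rⱼ) → M1=0, M2=565, M3=1185, M4=1573, M5=1870
Σ MᵢCᵢ = 0·565 + 565·782 + 1185·685 + 1573·700 + 1870·354 = 0 + 441830 + 811725 + 1101100 + 661980 = 3016635
Σ Rᵢ = 0 + 162 + 297 + 403 + 242 = 1104
N̂ = 3016635 / 1104 ≈ 2732.46 → 2732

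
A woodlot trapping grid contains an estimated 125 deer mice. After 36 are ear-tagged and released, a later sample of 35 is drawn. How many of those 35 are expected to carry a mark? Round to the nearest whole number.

expected recaptures ≈ 10

The marked fraction of the population is 36/125, so in a sample of 35 expect C·(M/N) marked.
E[R] = 36 × 35 / 125 = 1260 / 125 ≈ 10.1 → 10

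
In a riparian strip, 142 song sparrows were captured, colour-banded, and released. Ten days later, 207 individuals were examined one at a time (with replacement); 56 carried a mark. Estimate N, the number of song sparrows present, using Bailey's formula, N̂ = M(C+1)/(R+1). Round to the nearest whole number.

N̂ = 142·(207+1)/(56+1) = 142·208/57 = 29536/57 ≈ 518.2 → 518

N ≈ 518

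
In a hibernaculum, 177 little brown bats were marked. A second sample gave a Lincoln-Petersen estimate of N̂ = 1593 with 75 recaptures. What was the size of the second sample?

From N = M·C/R: C = N·R / M = 1593·75 / 177 = 119475 / 177 = 675.

C = 675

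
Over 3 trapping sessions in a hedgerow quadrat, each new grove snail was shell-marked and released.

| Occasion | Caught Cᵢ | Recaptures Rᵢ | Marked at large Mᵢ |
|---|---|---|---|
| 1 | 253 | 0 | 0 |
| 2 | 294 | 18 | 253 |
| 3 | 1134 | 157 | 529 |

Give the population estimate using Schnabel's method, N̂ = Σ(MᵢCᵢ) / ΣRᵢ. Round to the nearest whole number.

N ≈ 3853

Σ MᵢCᵢ = 0·253 + 253·294 + 529·1134 = 0 + 74382 + 599886 = 674268
Σ Rᵢ = 0 + 18 + 157 = 175
N̂ = 674268 / 175 ≈ 3853.0 → 3853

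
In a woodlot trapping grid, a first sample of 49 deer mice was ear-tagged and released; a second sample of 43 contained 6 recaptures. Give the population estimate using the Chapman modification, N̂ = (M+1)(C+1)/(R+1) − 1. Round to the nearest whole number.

N ≈ 313

N̂ = (49+1)(43+1)/(6+1) − 1 = 50·44/7 − 1
= 2200/7 − 1 ≈ 314.3 − 1 ≈ 313.3 → 313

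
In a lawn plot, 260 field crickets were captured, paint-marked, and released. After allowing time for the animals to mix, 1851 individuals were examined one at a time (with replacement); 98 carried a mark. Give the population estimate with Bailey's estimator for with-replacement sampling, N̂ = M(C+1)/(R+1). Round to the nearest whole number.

N̂ = 260·(1851+1)/(98+1) = 260·1852/99 = 481520/99 ≈ 4863.8 → 4864

N ≈ 4864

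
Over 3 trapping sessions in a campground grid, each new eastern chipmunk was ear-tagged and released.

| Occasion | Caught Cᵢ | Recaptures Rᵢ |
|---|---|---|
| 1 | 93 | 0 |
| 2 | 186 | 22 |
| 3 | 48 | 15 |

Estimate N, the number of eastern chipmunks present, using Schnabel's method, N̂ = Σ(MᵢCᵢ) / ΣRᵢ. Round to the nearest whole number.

Marked at large before each occasion: Mᵢ = Σⱼ<ᵢ (Cⱼ − Rⱼ) → M1=0, M2=93, M3=257
Σ MᵢCᵢ = 0·93 + 93·186 + 257·48 = 0 + 17298 + 12336 = 29634
Σ Rᵢ = 0 + 22 + 15 = 37
N̂ = 29634 / 37 ≈ 800.9 → 801

N ≈ 801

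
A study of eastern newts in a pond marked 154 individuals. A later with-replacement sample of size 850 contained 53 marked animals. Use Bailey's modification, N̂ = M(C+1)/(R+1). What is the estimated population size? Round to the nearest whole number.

N ≈ 2427

N̂ = 154·(850+1)/(53+1) = 154·851/54 = 131054/54 ≈ 2426.9 → 2427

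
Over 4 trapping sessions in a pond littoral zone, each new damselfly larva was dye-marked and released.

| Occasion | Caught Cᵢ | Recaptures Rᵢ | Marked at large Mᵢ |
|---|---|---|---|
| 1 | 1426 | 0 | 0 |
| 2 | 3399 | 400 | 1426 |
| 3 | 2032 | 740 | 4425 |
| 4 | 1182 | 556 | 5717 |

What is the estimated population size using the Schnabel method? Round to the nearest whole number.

N ≈ 12,144

Σ MᵢCᵢ = 0·1426 + 1426·3399 + 4425·2032 + 5717·1182 = 0 + 4846974 + 8991600 + 6757494 = 20596068
Σ Rᵢ = 0 + 400 + 740 + 556 = 1696
N̂ = 20596068 / 1696 ≈ 12143.9 → 12144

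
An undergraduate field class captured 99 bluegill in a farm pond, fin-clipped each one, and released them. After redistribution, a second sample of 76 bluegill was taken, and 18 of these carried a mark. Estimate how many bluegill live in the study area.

If marked individuals mix randomly, R/C ≈ M/N, giving N ≈ M·C/R.
N = (99 × 76) / 18 = 7524 / 18 = 418

N = 418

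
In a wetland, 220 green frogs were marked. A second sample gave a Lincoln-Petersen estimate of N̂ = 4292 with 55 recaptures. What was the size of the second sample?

C = 1073

From N = M·C/R: C = N·R / M = 4292·55 / 220 = 236060 / 220 = 1073.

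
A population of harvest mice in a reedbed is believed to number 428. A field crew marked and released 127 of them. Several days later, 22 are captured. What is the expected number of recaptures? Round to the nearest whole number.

expected recaptures ≈ 7

The marked fraction of the population is 127/428, so in a sample of 22 expect C·(M/N) marked.
E[R] = 127 × 22 / 428 = 2794 / 428 ≈ 6.5 → 7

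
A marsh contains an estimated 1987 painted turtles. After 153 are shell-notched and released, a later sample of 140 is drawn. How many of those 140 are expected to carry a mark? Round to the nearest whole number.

The marked fraction of the population is 153/1987, so in a sample of 140 expect C·(M/N) marked.
E[R] = 153 × 140 / 1987 = 21420 / 1987 ≈ 10.8 → 11

expected recaptures ≈ 11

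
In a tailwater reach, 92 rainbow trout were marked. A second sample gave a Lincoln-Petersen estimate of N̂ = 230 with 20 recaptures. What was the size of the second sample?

From N = M·C/R: C = N·R / M = 230·20 / 92 = 4600 / 92 = 50.

C = 50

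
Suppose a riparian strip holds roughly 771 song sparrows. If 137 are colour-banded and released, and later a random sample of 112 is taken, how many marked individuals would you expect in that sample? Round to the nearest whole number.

expected recaptures ≈ 20

The marked fraction of the population is 137/771, so in a sample of 112 expect C·(M/N) marked.
E[R] = 137 × 112 / 771 = 15344 / 771 ≈ 19.9 → 20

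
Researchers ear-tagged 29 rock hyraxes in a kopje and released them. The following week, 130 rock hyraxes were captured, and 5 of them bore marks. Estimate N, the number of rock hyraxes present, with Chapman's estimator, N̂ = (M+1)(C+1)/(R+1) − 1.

N = 654

N̂ = (29+1)(130+1)/(5+1) − 1 = 30·131/6 − 1
= 3930/6 − 1 = 655 − 1 = 654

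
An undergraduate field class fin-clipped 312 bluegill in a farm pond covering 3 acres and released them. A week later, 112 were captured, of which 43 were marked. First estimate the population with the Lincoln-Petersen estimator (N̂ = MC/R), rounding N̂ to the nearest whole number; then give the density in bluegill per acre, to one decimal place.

N̂ = 312·112/43 = 34944/43 ≈ 812.7 → 813
Density = N̂ / area = 813 / 3 = 271.0 per acre

density ≈ 271.0 bluegill per acre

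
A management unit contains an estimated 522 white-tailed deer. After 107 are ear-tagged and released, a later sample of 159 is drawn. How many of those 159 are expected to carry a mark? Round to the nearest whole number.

Expected recaptures E[R] = M·C / N.
E[R] = 107 × 159 / 522 = 17013 / 522 ≈ 32.6 → 33

expected recaptures ≈ 33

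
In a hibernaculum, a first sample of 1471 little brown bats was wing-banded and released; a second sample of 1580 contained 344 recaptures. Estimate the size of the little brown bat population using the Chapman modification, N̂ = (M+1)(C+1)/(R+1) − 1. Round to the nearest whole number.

N̂ = (1471+1)(1580+1)/(344+1) − 1 = 1472·1581/345 − 1
= 2327232/345 − 1 ≈ 6745.6 − 1 ≈ 6744.6 → 6745

N ≈ 6745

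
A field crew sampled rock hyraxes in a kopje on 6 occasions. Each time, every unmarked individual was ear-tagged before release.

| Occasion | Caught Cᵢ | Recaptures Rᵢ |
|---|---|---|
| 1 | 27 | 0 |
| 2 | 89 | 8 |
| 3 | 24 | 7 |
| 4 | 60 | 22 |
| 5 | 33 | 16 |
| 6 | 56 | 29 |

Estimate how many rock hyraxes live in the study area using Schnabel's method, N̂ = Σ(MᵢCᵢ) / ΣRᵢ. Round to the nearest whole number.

N ≈ 341

Marked at large before each occasion: Mᵢ = Σⱼ<ᵢ (Cⱼ − Rⱼ) → M1=0, M2=27, M3=108, M4=125, M5=163, M6=180
Σ MᵢCᵢ = 0·27 + 27·89 + 108·24 + 125·60 + 163·33 + 180·56 = 0 + 2403 + 2592 + 7500 + 5379 + 10080 = 27954
Σ Rᵢ = 0 + 8 + 7 + 22 + 16 + 29 = 82
N̂ = 27954 / 82 ≈ 340.9 → 341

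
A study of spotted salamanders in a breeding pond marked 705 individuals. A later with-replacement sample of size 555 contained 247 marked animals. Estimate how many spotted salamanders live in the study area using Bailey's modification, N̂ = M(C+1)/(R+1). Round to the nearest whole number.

N̂ = 705·(555+1)/(247+1) = 705·556/248 = 391980/248 ≈ 1580.6 → 1581

N ≈ 1581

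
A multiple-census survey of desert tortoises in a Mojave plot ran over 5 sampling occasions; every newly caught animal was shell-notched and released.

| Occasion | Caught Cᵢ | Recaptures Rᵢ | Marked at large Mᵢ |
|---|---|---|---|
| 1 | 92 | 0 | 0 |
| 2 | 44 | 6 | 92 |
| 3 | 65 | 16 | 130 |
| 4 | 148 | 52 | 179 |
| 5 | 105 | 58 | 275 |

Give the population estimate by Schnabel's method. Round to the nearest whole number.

Σ MᵢCᵢ = 0·92 + 92·44 + 130·65 + 179·148 + 275·105 = 0 + 4048 + 8450 + 26492 + 28875 = 67865
Σ Rᵢ = 0 + 6 + 16 + 52 + 58 = 132
N̂ = 67865 / 132 ≈ 514.1 → 514

N ≈ 514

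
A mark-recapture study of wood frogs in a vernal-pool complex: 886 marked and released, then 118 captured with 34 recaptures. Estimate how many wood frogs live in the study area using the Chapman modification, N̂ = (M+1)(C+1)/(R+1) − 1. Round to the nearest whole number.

N ≈ 3015

N̂ = (886+1)(118+1)/(34+1) − 1 = 887·119/35 − 1
= 105553/35 − 1 ≈ 3015.8 − 1 ≈ 3014.8 → 3015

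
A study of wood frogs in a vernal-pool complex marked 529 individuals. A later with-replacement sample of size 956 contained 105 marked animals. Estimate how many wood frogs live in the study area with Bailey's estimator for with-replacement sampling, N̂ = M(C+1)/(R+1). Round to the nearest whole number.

N ≈ 4776

N̂ = 529·(956+1)/(105+1) = 529·957/106 = 506253/106 ≈ 4776.0 → 4776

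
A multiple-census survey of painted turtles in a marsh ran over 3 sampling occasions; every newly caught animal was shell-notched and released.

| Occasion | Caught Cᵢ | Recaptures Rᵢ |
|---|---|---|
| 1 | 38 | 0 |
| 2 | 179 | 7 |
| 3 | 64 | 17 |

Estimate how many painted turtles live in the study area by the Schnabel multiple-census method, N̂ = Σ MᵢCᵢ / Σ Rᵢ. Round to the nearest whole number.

Marked at large before each occasion: Mᵢ = Σⱼ<ᵢ (Cⱼ − Rⱼ) → M1=0, M2=38, M3=210
Σ MᵢCᵢ = 0·38 + 38·179 + 210·64 = 0 + 6802 + 13440 = 20242
Σ Rᵢ = 0 + 7 + 17 = 24
N̂ = 20242 / 24 ≈ 843.4 → 843

N ≈ 843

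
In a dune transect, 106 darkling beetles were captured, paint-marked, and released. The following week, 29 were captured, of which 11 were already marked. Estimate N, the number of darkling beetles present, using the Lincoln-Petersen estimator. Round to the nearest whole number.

If marked individuals mix randomly, R/C ≈ M/N, giving N ≈ M·C/R.
N = (106 × 29) / 11 = 3074 / 11 ≈ 279.45 → 279

N ≈ 279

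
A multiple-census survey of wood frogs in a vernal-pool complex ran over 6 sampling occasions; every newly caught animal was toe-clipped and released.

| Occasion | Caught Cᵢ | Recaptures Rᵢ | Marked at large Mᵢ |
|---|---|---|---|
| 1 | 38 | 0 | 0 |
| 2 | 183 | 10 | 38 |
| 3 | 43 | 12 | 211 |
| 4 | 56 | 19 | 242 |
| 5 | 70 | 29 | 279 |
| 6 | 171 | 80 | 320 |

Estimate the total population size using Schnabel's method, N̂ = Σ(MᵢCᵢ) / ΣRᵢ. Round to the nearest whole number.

Σ MᵢCᵢ = 0·38 + 38·183 + 211·43 + 242·56 + 279·70 + 320·171 = 0 + 6954 + 9073 + 13552 + 19530 + 54720 = 103829
Σ Rᵢ = 0 + 10 + 12 + 19 + 29 + 80 = 150
N̂ = 103829 / 150 ≈ 692.2 → 692

N ≈ 692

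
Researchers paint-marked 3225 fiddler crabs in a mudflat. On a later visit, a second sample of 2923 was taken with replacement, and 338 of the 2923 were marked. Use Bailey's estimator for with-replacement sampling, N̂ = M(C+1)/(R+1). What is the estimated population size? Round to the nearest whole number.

N ≈ 27,817

N̂ = 3225·(2923+1)/(338+1) = 3225·2924/339 = 9429900/339 ≈ 27816.8 → 27817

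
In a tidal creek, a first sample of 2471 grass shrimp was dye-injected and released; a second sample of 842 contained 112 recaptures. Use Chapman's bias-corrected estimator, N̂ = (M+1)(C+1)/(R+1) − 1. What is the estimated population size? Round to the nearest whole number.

N ≈ 18,441

N̂ = (2471+1)(842+1)/(112+1) − 1 = 2472·843/113 − 1
= 2083896/113 − 1 ≈ 18441.6 − 1 ≈ 18440.6 → 18441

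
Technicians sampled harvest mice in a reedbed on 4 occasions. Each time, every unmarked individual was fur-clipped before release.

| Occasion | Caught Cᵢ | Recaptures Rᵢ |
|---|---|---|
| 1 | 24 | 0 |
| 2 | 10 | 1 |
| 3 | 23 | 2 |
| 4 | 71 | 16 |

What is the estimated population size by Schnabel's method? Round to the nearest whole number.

Marked at large before each occasion: Mᵢ = Σⱼ<ᵢ (Cⱼ − Rⱼ) → M1=0, M2=24, M3=33, M4=54
Σ MᵢCᵢ = 0·24 + 24·10 + 33·23 + 54·71 = 0 + 240 + 759 + 3834 = 4833
Σ Rᵢ = 0 + 1 + 2 + 16 = 19
N̂ = 4833 / 19 ≈ 254.4 → 254

N ≈ 254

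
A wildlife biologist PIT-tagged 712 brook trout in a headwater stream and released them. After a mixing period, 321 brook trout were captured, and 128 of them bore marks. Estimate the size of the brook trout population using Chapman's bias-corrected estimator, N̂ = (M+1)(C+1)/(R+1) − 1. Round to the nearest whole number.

N ≈ 1779

N̂ = (712+1)(321+1)/(128+1) − 1 = 713·322/129 − 1
= 229586/129 − 1 ≈ 1779.7 − 1 ≈ 1778.7 → 1779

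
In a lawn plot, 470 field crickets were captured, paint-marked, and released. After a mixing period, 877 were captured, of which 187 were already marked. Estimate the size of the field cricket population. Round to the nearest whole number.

If marked individuals mix randomly, R/C ≈ M/N, giving N ≈ M·C/R.
N = (470 × 877) / 187 = 412190 / 187 ≈ 2204.2 → 2204

N ≈ 2204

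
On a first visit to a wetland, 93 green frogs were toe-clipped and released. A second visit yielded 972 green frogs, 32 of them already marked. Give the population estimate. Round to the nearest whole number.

N ≈ 2825

The marked fraction in the recapture sample should equal the marked fraction in the population: 32/972 = 93/N.
N = (93 × 972) / 32 = 90396 / 32 ≈ 2824.9 → 2825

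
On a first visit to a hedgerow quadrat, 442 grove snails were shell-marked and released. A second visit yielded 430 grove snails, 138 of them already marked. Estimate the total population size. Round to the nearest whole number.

N ≈ 1377

Lincoln-Petersen assumes M/N = R/C, so N = M·C / R.
N = (442 × 430) / 138 = 190060 / 138 ≈ 1377.2 → 1377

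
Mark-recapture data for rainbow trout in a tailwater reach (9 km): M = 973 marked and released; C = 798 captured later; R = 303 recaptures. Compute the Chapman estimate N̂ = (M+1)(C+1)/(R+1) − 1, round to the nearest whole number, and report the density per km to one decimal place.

density ≈ 284.3 rainbow trout per km

N̂ = 974·799/304 − 1 = 778226/304 − 1 ≈ 2559.0 → 2559
Density = N̂ / area = 2559 / 9 ≈ 284.33 → 284.3 per km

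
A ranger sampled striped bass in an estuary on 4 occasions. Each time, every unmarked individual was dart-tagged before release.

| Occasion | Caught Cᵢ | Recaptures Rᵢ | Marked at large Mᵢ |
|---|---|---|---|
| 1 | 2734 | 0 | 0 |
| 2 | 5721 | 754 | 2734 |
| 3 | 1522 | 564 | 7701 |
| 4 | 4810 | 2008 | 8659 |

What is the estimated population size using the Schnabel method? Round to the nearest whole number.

Σ MᵢCᵢ = 0·2734 + 2734·5721 + 7701·1522 + 8659·4810 = 0 + 15641214 + 11720922 + 41649790 = 69011926
Σ Rᵢ = 0 + 754 + 564 + 2008 = 3326
N̂ = 69011926 / 3326 ≈ 20749.2 → 20749

N ≈ 20,749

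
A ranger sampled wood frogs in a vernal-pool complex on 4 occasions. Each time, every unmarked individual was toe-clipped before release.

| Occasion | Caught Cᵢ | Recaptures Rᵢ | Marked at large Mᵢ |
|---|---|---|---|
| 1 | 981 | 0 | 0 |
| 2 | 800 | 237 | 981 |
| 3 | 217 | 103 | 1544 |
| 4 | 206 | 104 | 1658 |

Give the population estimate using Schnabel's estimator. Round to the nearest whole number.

Σ MᵢCᵢ = 0·981 + 981·800 + 1544·217 + 1658·206 = 0 + 784800 + 335048 + 341548 = 1461396
Σ Rᵢ = 0 + 237 + 103 + 104 = 444
N̂ = 1461396 / 444 ≈ 3291.4 → 3291

N ≈ 3291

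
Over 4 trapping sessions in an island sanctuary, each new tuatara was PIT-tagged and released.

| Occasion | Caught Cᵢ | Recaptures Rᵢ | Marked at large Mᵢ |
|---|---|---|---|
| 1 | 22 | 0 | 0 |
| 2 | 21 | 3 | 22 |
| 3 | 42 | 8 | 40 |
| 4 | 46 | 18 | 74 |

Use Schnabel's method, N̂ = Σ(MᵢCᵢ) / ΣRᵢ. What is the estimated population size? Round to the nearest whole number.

N ≈ 191

Σ MᵢCᵢ = 0·22 + 22·21 + 40·42 + 74·46 = 0 + 462 + 1680 + 3404 = 5546
Σ Rᵢ = 0 + 3 + 8 + 18 = 29
N̂ = 5546 / 29 ≈ 191.2 → 191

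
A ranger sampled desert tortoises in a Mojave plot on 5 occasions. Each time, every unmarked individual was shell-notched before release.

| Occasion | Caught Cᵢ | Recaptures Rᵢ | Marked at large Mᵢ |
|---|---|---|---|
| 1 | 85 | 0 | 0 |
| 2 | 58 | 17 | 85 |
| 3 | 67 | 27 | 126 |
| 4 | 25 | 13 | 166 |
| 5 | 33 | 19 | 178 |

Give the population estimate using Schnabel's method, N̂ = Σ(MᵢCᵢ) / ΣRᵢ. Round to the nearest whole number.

N ≈ 308

Σ MᵢCᵢ = 0·85 + 85·58 + 126·67 + 166·25 + 178·33 = 0 + 4930 + 8442 + 4150 + 5874 = 23396
Σ Rᵢ = 0 + 17 + 27 + 13 + 19 = 76
N̂ = 23396 / 76 ≈ 307.8 → 308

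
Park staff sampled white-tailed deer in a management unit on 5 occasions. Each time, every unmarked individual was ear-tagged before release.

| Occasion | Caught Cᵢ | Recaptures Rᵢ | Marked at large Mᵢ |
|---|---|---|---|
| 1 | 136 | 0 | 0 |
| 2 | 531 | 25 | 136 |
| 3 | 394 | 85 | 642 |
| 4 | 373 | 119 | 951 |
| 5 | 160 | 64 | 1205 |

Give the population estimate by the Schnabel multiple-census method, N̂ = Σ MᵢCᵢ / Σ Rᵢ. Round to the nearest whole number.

Σ MᵢCᵢ = 0·136 + 136·531 + 642·394 + 951·373 + 1205·160 = 0 + 72216 + 252948 + 354723 + 192800 = 872687
Σ Rᵢ = 0 + 25 + 85 + 119 + 64 = 293
N̂ = 872687 / 293 ≈ 2978.45 → 2978

N ≈ 2978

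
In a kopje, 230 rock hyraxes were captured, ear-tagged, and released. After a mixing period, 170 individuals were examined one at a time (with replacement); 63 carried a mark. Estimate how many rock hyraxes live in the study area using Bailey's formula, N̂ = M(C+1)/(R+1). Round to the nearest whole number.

N̂ = 230·(170+1)/(63+1) = 230·171/64 = 39330/64 ≈ 614.5 → 615

N ≈ 615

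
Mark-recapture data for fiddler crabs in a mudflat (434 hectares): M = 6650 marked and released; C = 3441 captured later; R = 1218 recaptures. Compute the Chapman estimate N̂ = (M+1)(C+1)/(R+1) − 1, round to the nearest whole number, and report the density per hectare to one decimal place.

N̂ = 6651·3442/1219 − 1 = 22892742/1219 − 1 ≈ 18778.9 → 18779
Density = N̂ / area = 18779 / 434 ≈ 43.27 → 43.3 per hectare

density ≈ 43.3 fiddler crabs per hectare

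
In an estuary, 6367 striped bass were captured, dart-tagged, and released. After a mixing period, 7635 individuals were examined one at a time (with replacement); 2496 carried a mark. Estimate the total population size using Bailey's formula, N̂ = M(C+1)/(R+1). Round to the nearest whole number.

N̂ = 6367·(7635+1)/(2496+1) = 6367·7636/2497 = 48618412/2497 ≈ 19470.7 → 19471

N ≈ 19,471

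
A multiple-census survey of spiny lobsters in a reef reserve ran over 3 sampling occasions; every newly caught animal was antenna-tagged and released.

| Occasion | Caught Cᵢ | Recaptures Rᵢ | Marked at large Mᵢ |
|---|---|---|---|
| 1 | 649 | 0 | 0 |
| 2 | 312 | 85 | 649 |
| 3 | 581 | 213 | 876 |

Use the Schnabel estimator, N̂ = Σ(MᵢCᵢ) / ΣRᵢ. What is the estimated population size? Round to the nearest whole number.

N ≈ 2387

Σ MᵢCᵢ = 0·649 + 649·312 + 876·581 = 0 + 202488 + 508956 = 711444
Σ Rᵢ = 0 + 85 + 213 = 298
N̂ = 711444 / 298 ≈ 2387.4 → 2387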